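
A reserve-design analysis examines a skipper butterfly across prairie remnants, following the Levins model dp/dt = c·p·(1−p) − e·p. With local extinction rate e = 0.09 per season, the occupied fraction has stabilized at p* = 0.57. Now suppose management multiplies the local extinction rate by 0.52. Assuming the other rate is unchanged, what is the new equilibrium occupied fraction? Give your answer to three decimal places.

Balance c(1−p*) = e gives c = e/(1 − 0.57000) = 0.09/0.43000 = 0.20930.
New p* = 1 − e/c = 1 − 0.04680/0.20930 = 0.77640.

0.776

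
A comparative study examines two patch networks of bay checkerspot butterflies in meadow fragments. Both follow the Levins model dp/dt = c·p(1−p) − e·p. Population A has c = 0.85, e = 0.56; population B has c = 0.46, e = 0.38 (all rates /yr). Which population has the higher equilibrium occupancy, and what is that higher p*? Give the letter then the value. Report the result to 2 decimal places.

A, 0.34

A: p*_A = 1 − 0.56/0.85 = 0.3412.
B: p*_B = 1 − 0.38/0.46 = 0.1739.
A is higher at 0.3412.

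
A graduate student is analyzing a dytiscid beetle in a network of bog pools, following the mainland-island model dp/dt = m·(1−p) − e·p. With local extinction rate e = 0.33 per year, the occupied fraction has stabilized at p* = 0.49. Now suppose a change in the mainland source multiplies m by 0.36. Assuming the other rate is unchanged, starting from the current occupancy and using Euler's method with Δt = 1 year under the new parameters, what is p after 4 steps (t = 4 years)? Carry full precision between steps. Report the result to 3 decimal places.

0.279

Balance m(1−p*) = e·p* gives m = e·p*/(1−p*) = 0.33×0.49000/0.51000 = 0.31706.
Starting from p₀ = 0.49000; update p ← p + (dp/dt)·Δt with the new parameters.
t = 1: p = 0.49000 + (-0.10349) = 0.38651
t = 2: p = 0.38651 + (-0.05752) = 0.32899
t = 3: p = 0.32899 + (-0.03198) = 0.29701
t = 4: p = 0.29701 + (-0.01777) = 0.27924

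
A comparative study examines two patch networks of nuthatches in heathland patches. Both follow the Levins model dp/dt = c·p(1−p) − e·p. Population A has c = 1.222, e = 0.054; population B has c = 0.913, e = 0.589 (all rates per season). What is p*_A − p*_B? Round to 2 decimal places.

0.60

A: p*_A = 1 − 0.054/1.222 = 0.9558.
B: p*_B = 1 − 0.589/0.913 = 0.3549.
p*_A − p*_B = 0.9558 − 0.3549 = 0.6009.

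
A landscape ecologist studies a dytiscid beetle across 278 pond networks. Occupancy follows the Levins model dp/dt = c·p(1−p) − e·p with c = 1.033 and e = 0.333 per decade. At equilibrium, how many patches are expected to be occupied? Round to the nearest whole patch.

188

p* = 1 − e/c = 1 − 0.333/1.033 = 0.6776.
Expected occupied patches = N × p* = 278 × 0.6776 = 188.38 ≈ 188.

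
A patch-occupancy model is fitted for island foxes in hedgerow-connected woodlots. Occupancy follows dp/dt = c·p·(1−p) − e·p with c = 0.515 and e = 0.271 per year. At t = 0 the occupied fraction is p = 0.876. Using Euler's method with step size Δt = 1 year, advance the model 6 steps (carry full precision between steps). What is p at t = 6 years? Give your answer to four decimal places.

0.5098

Update rule: p ← p + [c·p·(1−p) − e·p]·Δt with Δt = 1.
p: 0.87600 → 0.69455  (Δp = -0.18145)
p: 0.69455 → 0.61558  (Δp = -0.07896)
p: 0.61558 → 0.57063  (Δp = -0.04495)
p: 0.57063 → 0.54217  (Δp = -0.02846)
p: 0.54217 → 0.52308  (Δp = -0.01909)
p: 0.52308 → 0.50980  (Δp = -0.01328)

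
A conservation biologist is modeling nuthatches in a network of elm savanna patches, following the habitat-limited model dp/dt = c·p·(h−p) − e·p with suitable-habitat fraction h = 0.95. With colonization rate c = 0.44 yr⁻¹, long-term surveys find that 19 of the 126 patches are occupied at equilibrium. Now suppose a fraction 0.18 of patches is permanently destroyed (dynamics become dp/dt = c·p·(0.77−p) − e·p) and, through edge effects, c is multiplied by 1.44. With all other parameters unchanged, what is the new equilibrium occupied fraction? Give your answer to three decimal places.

0.215

Observed p* = 19/126 = 0.15079.
Balance c(h−p*) = e gives e = 0.44×(0.95 − 0.15079) = 0.35165.
New p* = 0.77 − e/c = 0.77 − 0.35165/0.63360 = 0.21500.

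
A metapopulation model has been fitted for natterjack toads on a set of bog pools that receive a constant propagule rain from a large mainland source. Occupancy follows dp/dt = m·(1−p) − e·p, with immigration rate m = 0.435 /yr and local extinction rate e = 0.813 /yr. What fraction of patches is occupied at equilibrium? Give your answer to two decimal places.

0.35

At equilibrium the propagule rain into empty patches balances local extinction: m(1−p*) = e·p*.
p* = m/(m+e) = 0.435/(0.435+0.813) = 0.435/1.2480 = 0.3486.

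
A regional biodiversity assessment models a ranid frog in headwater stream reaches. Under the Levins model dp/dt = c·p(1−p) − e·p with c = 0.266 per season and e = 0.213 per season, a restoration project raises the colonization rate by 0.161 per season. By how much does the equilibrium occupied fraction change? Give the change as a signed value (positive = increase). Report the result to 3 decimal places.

0.302

Before: p* = 1 − 0.213/0.266 = 0.1992.
After the change, c = 0.427, e = 0.213, so p* = 1 − 0.213/0.427 = 0.5012.
Δp* = 0.5012 − 0.1992 = +0.3019.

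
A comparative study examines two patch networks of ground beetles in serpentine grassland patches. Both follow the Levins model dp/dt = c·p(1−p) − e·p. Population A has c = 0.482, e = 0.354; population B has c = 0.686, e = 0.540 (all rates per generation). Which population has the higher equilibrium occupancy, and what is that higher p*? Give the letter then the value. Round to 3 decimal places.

A, 0.266

A: p*_A = 1 − 0.354/0.482 = 0.2656.
B: p*_B = 1 − 0.540/0.686 = 0.2128.
A is higher at 0.2656.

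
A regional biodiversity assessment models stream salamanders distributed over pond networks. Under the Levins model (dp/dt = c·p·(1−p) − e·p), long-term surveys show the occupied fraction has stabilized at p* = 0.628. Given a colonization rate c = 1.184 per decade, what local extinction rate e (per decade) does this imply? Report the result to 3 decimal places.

At equilibrium c(1−p*) = e.
e = 1.184 × (1 − 0.628) = 1.184 × 0.3720 = 0.4404.

0.440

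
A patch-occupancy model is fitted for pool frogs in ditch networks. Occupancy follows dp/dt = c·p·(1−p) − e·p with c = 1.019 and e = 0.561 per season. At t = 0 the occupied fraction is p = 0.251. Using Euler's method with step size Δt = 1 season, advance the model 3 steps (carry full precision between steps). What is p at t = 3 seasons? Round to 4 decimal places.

Update rule: p ← p + [c·p·(1−p) − e·p]·Δt with Δt = 1.
t = 1: p = 0.25100 + (+0.05076) = 0.30176
t = 2: p = 0.30176 + (+0.04542) = 0.34718
t = 3: p = 0.34718 + (+0.03619) = 0.38336

0.3834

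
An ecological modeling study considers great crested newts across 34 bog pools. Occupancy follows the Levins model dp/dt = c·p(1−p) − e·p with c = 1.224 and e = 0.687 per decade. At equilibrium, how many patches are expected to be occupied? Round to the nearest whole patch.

15

p* = 1 − e/c = 1 − 0.687/1.224 = 0.4387.
Expected occupied patches = N × p* = 34 × 0.4387 = 14.92 ≈ 15.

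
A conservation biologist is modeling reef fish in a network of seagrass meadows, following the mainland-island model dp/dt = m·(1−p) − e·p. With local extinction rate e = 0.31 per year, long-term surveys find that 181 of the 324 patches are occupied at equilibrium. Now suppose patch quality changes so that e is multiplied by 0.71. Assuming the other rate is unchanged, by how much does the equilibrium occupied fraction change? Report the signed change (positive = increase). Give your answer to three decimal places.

0.082

Observed p* = 181/324 = 0.55864.
Balance m(1−p*) = e·p* gives m = e·p*/(1−p*) = 0.31×0.55864/0.44136 = 0.39237.
New p* = m/(m+e) = 0.39237/(0.39237+0.22010) = 0.64064.
Δp* = 0.64064 − 0.55864 = +0.08200.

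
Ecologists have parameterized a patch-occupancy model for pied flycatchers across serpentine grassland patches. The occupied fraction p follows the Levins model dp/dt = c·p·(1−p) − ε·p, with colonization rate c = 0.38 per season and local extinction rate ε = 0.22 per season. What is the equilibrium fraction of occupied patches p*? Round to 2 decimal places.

0.42

At equilibrium, colonization balances extinction: c·p*·(1−p*) = ε·p*.
So p* = 1 − ε/c = 1 − 0.22/0.38 = 1 − 0.5789 = 0.4211.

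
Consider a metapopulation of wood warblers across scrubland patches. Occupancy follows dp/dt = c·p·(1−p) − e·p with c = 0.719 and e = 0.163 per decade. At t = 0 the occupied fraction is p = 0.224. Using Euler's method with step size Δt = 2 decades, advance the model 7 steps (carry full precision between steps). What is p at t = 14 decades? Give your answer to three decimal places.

Update rule: p ← p + [c·p·(1−p) − e·p]·Δt with Δt = 2.
p: 0.22400 → 0.40093  (Δp = +0.17693)
p: 0.40093 → 0.61562  (Δp = +0.21468)
p: 0.61562 → 0.75520  (Δp = +0.13959)
p: 0.75520 → 0.77485  (Δp = +0.01965)
p: 0.77485 → 0.77312  (Δp = -0.00173)
p: 0.77312 → 0.77332  (Δp = +0.00020)
p: 0.77332 → 0.77329  (Δp = -0.00002)

0.773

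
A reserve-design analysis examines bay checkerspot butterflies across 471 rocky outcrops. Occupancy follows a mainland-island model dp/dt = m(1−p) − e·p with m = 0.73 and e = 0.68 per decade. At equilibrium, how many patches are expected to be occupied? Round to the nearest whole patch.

244

p* = m/(m+e) = 0.73/1.4100 = 0.5177.
Expected occupied patches = N × p* = 471 × 0.5177 = 243.85 ≈ 244.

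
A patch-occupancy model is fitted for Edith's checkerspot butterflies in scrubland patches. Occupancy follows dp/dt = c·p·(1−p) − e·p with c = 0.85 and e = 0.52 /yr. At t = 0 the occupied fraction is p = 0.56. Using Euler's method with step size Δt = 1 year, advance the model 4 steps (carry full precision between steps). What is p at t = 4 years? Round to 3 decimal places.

Update rule: p ← p + [c·p·(1−p) − e·p]·Δt with Δt = 1.
t = 1: p = 0.56000 + (-0.08176) = 0.47824
t = 2: p = 0.47824 + (-0.03659) = 0.44165
t = 3: p = 0.44165 + (-0.02005) = 0.42160
t = 4: p = 0.42160 + (-0.01196) = 0.40964

0.410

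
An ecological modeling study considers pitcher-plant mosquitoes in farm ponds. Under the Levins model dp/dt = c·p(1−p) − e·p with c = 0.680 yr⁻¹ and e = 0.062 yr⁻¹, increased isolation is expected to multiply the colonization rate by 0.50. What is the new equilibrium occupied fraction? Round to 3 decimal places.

Before: p* = 1 − 0.062/0.680 = 0.9088.
After the change, c = 0.34, e = 0.062, so p* = 1 − 0.062/0.34 = 0.8176.

0.818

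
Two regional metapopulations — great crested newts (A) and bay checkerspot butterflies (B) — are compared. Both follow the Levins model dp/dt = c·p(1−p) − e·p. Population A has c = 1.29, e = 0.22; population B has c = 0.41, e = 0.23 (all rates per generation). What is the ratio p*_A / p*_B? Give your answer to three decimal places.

A: p*_A = 1 − 0.22/1.29 = 0.8295.
B: p*_B = 1 − 0.23/0.41 = 0.4390.
p*_A / p*_B = 0.8295/0.4390 = 1.8893.

1.889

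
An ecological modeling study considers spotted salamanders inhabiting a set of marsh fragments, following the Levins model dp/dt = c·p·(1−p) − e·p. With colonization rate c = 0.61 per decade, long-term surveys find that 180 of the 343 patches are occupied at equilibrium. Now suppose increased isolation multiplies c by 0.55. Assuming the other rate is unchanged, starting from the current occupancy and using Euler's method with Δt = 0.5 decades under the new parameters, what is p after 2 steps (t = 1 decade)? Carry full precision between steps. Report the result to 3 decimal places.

Observed p* = 180/343 = 0.52478.
Balance c(1−p*) = e gives e = 0.61×(1 − 0.52478) = 0.28988.
Starting from p₀ = 0.52478; update p ← p + (dp/dt)·Δt with the new parameters.
  1  |  dp/dt·Δt = -0.034228  |  p_1 = 0.490553
  2  |  dp/dt·Δt = -0.029179  |  p_2 = 0.461374

0.461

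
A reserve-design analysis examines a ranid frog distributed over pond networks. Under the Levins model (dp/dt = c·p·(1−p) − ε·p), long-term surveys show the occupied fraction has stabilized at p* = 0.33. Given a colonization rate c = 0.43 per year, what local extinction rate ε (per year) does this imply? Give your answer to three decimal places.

At equilibrium c(1−p*) = ε.
ε = 0.43 × (1 − 0.33) = 0.43 × 0.6700 = 0.2881.

0.288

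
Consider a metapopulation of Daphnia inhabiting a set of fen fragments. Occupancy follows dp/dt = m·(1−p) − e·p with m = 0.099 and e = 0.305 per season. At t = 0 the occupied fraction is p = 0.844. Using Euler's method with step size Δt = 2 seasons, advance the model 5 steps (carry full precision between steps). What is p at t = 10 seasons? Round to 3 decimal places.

Update rule: p ← p + [m·(1−p) − e·p]·Δt with Δt = 2.
  1  |  dp/dt·Δt = -0.483952  |  p_1 = 0.360048
  2  |  dp/dt·Δt = -0.092919  |  p_2 = 0.267129
  3  |  dp/dt·Δt = -0.017840  |  p_3 = 0.249289
  4  |  dp/dt·Δt = -0.003425  |  p_4 = 0.245863
  5  |  dp/dt·Δt = -0.000658  |  p_5 = 0.245206

0.245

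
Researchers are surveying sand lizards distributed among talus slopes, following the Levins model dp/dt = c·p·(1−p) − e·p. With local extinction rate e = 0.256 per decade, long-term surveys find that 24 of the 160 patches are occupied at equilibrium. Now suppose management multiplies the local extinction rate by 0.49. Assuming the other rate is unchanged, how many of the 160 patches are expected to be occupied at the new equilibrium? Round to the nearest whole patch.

93

Observed p* = 24/160 = 0.15000.
Balance c(1−p*) = e gives c = e/(1 − 0.15000) = 0.256/0.85000 = 0.30118.
New p* = 1 − e/c = 1 − 0.12544/0.30118 = 0.58350.
Expected occupied = 160 × 0.58350 = 93.36 ≈ 93.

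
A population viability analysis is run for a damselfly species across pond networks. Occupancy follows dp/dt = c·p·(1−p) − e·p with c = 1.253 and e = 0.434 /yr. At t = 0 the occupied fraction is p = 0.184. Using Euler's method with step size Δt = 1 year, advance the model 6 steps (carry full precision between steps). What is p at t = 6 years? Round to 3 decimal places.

0.652

Update rule: p ← p + [c·p·(1−p) − e·p]·Δt with Δt = 1.
step 1: Δp = +0.10827, p = 0.29227
step 2: Δp = +0.13234, p = 0.42461
step 3: Δp = +0.12185, p = 0.54646
step 4: Δp = +0.07338, p = 0.61984
step 5: Δp = +0.02624, p = 0.64608
step 6: Δp = +0.00611, p = 0.65219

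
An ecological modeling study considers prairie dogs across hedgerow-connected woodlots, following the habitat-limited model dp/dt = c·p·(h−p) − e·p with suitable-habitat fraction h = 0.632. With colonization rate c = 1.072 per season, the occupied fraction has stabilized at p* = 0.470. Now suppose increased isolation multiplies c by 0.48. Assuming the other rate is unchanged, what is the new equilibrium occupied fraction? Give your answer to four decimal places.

0.2945

Balance c(h−p*) = e gives e = 1.072×(0.632 − 0.47000) = 0.17366.
New p* = 0.632 − e/c = 0.632 − 0.17366/0.51456 = 0.29451.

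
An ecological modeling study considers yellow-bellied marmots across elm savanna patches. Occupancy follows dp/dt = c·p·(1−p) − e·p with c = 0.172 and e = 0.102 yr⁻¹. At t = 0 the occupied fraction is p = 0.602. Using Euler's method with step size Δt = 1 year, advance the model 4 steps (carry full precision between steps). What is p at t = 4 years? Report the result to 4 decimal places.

0.5356

Update rule: p ← p + [c·p·(1−p) − e·p]·Δt with Δt = 1.
p: 0.60200 → 0.58181  (Δp = -0.02019)
p: 0.58181 → 0.56431  (Δp = -0.01750)
p: 0.56431 → 0.54904  (Δp = -0.01527)
p: 0.54904 → 0.53562  (Δp = -0.01342)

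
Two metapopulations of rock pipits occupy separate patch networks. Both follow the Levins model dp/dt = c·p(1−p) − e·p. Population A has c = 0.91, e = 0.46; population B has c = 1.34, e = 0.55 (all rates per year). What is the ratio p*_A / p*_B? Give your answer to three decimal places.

A: p*_A = 1 − 0.46/0.91 = 0.4945.
B: p*_B = 1 − 0.55/1.34 = 0.5896.
p*_A / p*_B = 0.4945/0.5896 = 0.8388.

0.839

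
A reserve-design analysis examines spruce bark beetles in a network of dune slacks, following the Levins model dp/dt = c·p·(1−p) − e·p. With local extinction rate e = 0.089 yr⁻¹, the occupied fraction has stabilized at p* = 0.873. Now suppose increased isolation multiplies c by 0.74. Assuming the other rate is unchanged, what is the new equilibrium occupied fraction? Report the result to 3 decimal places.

0.828

Balance c(1−p*) = e gives c = e/(1 − 0.87300) = 0.089/0.12700 = 0.70079.
New p* = 1 − e/c = 1 − 0.08900/0.51858 = 0.82838.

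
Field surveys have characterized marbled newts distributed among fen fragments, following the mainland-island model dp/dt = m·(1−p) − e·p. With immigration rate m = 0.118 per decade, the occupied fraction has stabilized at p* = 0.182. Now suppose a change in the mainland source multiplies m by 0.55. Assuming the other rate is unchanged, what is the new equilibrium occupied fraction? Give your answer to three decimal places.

0.109

Balance m(1−p*) = e·p* gives e = m(1−p*)/p* = 0.118×0.81800/0.18200 = 0.53035.
New p* = m/(m+e) = 0.06490/(0.06490+0.53035) = 0.10903.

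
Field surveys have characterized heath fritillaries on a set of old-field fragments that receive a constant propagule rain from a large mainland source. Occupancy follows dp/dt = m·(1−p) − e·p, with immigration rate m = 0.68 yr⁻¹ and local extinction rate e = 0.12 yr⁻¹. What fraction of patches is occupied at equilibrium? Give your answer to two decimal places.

0.85

Setting dp/dt = 0: m − m·p* = e·p*, so m = (m+e)·p*.
p* = m/(m+e) = 0.68/(0.68+0.12) = 0.68/0.8000 = 0.8500.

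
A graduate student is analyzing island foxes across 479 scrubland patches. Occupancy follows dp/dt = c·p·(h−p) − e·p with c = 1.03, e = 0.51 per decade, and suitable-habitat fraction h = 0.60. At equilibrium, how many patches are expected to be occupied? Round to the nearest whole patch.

p* = h − e/c = 0.60 − 0.4951 = 0.1049.
Expected occupied patches = N × p* = 479 × 0.1049 = 50.23 ≈ 50.

50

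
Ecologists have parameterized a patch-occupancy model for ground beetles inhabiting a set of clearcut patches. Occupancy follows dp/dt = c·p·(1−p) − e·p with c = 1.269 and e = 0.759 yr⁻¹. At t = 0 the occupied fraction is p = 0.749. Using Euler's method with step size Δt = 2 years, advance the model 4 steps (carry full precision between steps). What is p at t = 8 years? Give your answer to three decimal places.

0.352

Update rule: p ← p + [c·p·(1−p) − e·p]·Δt with Δt = 2.
t = 2: p = 0.74900 + (-0.65984) = 0.08916
t = 4: p = 0.08916 + (+0.07077) = 0.15993
t = 6: p = 0.15993 + (+0.09821) = 0.25814
t = 8: p = 0.25814 + (+0.09418) = 0.35232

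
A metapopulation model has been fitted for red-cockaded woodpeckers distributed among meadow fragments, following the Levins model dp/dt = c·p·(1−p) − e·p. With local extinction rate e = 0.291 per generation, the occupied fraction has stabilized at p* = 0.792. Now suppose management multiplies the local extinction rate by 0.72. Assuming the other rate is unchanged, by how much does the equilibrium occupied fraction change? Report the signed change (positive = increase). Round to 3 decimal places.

Balance c(1−p*) = e gives c = e/(1 − 0.79200) = 0.291/0.20800 = 1.39904.
New p* = 1 − e/c = 1 − 0.20952/1.39904 = 0.85024.
Δp* = 0.85024 − 0.79200 = +0.05824.

0.058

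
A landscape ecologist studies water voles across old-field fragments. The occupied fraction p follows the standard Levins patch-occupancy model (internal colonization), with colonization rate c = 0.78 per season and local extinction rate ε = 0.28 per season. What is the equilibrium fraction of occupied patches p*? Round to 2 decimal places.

Setting dp/dt = 0 and dividing through by p* gives c·(1−p*) = ε.
So p* = 1 − ε/c = 1 − 0.28/0.78 = 1 − 0.3590 = 0.6410.

0.64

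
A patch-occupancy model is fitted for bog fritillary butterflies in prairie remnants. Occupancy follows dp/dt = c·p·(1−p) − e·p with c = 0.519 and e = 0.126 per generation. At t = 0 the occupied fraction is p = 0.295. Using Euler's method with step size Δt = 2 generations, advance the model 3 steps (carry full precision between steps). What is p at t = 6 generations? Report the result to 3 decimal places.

Update rule: p ← p + [c·p·(1−p) − e·p]·Δt with Δt = 2.
step 1: Δp = +0.14154, p = 0.43654
step 2: Δp = +0.14531, p = 0.58185
step 3: Δp = +0.10592, p = 0.68777

0.688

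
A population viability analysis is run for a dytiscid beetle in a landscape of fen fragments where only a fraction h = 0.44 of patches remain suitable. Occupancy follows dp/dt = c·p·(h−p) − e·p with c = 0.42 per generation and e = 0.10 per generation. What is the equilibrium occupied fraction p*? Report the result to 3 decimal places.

0.202

Setting dp/dt = 0 and dividing by p* gives c·(h−p*) = e.
So p* = h − e/c = 0.44 − 0.10/0.42 = 0.44 − 0.2381 = 0.2019.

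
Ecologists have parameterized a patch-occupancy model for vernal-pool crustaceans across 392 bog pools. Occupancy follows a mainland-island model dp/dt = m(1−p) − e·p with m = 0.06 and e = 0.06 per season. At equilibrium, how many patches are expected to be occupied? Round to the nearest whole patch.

p* = m/(m+e) = 0.06/0.1200 = 0.5000.
Expected occupied patches = N × p* = 392 × 0.5000 = 196.00 ≈ 196.

196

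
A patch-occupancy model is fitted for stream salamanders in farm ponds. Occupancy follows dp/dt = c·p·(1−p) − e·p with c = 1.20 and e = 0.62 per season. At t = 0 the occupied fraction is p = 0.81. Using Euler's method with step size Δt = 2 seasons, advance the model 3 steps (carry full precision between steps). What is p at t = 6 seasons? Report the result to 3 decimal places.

0.435

Update rule: p ← p + [c·p·(1−p) − e·p]·Δt with Δt = 2.
step 1: Δp = -0.63504, p = 0.17496
step 2: Δp = +0.12949, p = 0.30445
step 3: Δp = +0.13071, p = 0.43515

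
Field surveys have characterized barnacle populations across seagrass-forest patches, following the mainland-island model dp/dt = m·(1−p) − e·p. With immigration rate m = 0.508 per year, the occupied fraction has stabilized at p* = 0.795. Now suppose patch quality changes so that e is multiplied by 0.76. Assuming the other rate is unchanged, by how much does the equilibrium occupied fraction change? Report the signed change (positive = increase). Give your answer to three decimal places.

0.041

Balance m(1−p*) = e·p* gives e = m(1−p*)/p* = 0.508×0.20500/0.79500 = 0.13099.
New p* = m/(m+e) = 0.50800/(0.50800+0.09955) = 0.83615.
Δp* = 0.83615 − 0.79500 = +0.04115.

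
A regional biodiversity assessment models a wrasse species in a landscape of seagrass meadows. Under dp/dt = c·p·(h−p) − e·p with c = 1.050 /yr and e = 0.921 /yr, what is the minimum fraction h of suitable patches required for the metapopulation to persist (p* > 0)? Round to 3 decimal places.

p* = h − e/c is positive only when h > e/c.
h_min = e/c = 0.921/1.050 = 0.8771.

0.877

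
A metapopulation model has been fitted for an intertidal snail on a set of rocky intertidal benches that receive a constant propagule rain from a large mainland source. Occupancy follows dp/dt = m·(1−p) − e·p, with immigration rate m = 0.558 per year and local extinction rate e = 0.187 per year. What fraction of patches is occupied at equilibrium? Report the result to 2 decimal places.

0.75

Setting dp/dt = 0: m − m·p* = e·p*, so m = (m+e)·p*.
p* = m/(m+e) = 0.558/(0.558+0.187) = 0.558/0.7450 = 0.7490.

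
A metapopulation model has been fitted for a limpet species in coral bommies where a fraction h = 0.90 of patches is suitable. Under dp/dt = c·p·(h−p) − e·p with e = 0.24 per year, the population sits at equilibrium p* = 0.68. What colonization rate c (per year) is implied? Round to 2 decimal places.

1.09

At equilibrium c(h−p*) = e, so c = e/(h−p*).
c = 0.24/(0.90 − 0.68) = 0.24/0.2200 = 1.0909.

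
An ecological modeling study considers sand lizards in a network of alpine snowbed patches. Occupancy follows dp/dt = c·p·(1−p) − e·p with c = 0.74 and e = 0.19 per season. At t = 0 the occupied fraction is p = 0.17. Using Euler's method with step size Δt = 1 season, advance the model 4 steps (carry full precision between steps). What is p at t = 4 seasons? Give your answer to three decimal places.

Update rule: p ← p + [c·p·(1−p) − e·p]·Δt with Δt = 1.
  1  |  dp/dt·Δt = +0.072114  |  p_1 = 0.242114
  2  |  dp/dt·Δt = +0.089785  |  p_2 = 0.331899
  3  |  dp/dt·Δt = +0.101028  |  p_3 = 0.432927
  4  |  dp/dt·Δt = +0.099415  |  p_4 = 0.532342

0.532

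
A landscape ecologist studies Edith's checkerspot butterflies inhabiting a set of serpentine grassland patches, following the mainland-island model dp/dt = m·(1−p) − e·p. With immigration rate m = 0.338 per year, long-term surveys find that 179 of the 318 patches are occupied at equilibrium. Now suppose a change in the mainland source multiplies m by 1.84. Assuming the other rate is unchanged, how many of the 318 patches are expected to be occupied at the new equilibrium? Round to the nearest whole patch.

224

Observed p* = 179/318 = 0.56289.
Balance m(1−p*) = e·p* gives e = m(1−p*)/p* = 0.338×0.43711/0.56289 = 0.26247.
New p* = m/(m+e) = 0.62192/(0.62192+0.26247) = 0.70322.
Expected occupied = 318 × 0.70322 = 223.62 ≈ 224.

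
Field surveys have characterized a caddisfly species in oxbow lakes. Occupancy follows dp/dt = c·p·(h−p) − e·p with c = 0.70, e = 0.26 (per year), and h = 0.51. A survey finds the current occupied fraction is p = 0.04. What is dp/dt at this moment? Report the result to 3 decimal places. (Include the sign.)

0.003

Colonization term: c·p·(h−p) = 0.70×0.04×0.4700 = 0.01316.
Extinction term: e·p = 0.01040.
dp/dt = 0.01316 − 0.01040 = 0.00276.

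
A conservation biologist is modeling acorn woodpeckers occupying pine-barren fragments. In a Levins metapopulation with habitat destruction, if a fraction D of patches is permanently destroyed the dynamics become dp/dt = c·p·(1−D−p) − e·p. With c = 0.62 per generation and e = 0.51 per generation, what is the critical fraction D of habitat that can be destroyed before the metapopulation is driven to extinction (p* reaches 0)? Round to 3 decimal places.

The nontrivial equilibrium is p* = (1−D) − e/c; extinction occurs when this hits zero.
So D_crit = 1 − e/c = 1 − 0.51/0.62 = 1 − 0.8226 = 0.1774.
Note this equals the original equilibrium occupancy — the Levins extinction-debt result.

0.177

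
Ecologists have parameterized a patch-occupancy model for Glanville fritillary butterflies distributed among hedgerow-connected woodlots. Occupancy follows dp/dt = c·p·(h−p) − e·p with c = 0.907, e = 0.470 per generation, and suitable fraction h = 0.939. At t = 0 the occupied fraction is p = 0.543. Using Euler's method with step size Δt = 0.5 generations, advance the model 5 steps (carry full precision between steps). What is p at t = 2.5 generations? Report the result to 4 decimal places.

0.4548

Update rule: p ← p + [c·p·(h−p) − e·p]·Δt with Δt = 0.5.
  1  |  dp/dt·Δt = -0.030090  |  p_1 = 0.512910
  2  |  dp/dt·Δt = -0.021423  |  p_2 = 0.491487
  3  |  dp/dt·Δt = -0.015754  |  p_3 = 0.475733
  4  |  dp/dt·Δt = -0.011850  |  p_4 = 0.463883
  5  |  dp/dt·Δt = -0.009062  |  p_5 = 0.454822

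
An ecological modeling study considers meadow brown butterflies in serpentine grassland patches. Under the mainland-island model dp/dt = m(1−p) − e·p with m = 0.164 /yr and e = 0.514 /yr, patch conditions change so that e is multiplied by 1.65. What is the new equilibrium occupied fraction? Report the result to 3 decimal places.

0.162

Before: p* = 0.164/(0.164+0.514) = 0.2419.
After: m = 0.164, e = 0.8481; p* = 0.164/1.0121 = 0.1620.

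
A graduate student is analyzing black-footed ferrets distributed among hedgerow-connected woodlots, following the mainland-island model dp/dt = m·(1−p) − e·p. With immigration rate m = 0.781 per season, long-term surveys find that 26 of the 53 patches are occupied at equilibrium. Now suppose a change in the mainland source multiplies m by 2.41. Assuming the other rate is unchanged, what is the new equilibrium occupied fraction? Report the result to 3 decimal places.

Observed p* = 26/53 = 0.49057.
Balance m(1−p*) = e·p* gives e = m(1−p*)/p* = 0.781×0.50943/0.49057 = 0.81103.
New p* = m/(m+e) = 1.88221/(1.88221+0.81103) = 0.69886.

0.699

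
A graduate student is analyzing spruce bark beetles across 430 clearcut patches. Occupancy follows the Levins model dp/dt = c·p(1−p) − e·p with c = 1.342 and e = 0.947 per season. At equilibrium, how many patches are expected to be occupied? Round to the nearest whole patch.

p* = 1 − e/c = 1 − 0.947/1.342 = 0.2943.
Expected occupied patches = N × p* = 430 × 0.2943 = 126.56 ≈ 127.

127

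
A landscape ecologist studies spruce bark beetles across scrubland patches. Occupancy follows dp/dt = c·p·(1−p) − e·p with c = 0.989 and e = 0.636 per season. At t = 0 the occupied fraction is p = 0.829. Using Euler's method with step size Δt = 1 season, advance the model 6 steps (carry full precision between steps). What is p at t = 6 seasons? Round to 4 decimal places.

0.3640

Update rule: p ← p + [c·p·(1−p) − e·p]·Δt with Δt = 1.
t = 1: p = 0.82900 + (-0.38704) = 0.44196
t = 2: p = 0.44196 + (-0.03717) = 0.40479
t = 3: p = 0.40479 + (-0.01916) = 0.38563
t = 4: p = 0.38563 + (-0.01095) = 0.37468
t = 5: p = 0.37468 + (-0.00658) = 0.36810
t = 6: p = 0.36810 + (-0.00407) = 0.36403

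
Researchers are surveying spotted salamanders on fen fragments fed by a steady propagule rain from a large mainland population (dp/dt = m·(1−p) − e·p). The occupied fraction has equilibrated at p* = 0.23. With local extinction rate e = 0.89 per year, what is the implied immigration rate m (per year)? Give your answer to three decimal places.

0.266

At equilibrium m(1−p*) = e·p*, so m = e·p*/(1−p*).
m = 0.89 × 0.23 / 0.7700 = 0.2047/0.7700 = 0.2658.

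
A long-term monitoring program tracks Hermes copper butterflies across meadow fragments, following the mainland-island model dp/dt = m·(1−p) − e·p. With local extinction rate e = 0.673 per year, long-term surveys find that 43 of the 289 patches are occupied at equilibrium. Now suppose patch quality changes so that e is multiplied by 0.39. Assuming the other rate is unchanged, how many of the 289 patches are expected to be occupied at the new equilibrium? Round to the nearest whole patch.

89

Observed p* = 43/289 = 0.14879.
Balance m(1−p*) = e·p* gives m = e·p*/(1−p*) = 0.673×0.14879/0.85121 = 0.11764.
New p* = m/(m+e) = 0.11764/(0.11764+0.26247) = 0.30949.
Expected occupied = 289 × 0.30949 = 89.44 ≈ 89.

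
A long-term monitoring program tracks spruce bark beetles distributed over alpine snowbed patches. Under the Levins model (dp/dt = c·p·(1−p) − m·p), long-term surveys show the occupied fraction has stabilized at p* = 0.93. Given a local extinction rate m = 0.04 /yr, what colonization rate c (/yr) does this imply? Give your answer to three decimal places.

At equilibrium c(1−p*) = m, so c = m/(1−p*).
c = 0.04/(1 − 0.93) = 0.04/0.0700 = 0.5714.

0.571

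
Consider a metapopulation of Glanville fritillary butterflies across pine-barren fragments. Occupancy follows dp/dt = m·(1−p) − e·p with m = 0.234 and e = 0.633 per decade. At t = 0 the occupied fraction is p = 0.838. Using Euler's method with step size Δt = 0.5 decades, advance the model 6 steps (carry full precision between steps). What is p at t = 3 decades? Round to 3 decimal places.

0.289

Update rule: p ← p + [m·(1−p) − e·p]·Δt with Δt = 0.5.
p: 0.83800 → 0.59173  (Δp = -0.24627)
p: 0.59173 → 0.45221  (Δp = -0.13951)
p: 0.45221 → 0.37318  (Δp = -0.07903)
p: 0.37318 → 0.32841  (Δp = -0.04477)
p: 0.32841 → 0.30304  (Δp = -0.02536)
p: 0.30304 → 0.28867  (Δp = -0.01437)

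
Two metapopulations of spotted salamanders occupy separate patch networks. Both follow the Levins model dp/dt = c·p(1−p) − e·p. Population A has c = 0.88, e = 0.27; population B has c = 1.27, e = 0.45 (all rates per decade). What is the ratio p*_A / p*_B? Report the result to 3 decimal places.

A: p*_A = 1 − 0.27/0.88 = 0.6932.
B: p*_B = 1 − 0.45/1.27 = 0.6457.
p*_A / p*_B = 0.6932/0.6457 = 1.0736.

1.074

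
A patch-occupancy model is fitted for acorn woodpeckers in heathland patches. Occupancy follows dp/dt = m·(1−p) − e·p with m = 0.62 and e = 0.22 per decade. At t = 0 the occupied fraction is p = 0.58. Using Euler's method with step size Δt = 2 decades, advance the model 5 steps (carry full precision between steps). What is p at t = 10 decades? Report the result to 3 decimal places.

0.761

Update rule: p ← p + [m·(1−p) − e·p]·Δt with Δt = 2.
step 1: Δp = +0.26560, p = 0.84560
step 2: Δp = -0.18061, p = 0.66499
step 3: Δp = +0.12281, p = 0.78781
step 4: Δp = -0.08351, p = 0.70429
step 5: Δp = +0.05679, p = 0.76108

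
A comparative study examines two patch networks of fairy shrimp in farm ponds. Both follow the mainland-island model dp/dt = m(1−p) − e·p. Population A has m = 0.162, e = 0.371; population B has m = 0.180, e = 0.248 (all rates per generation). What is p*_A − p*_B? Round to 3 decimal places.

A: p*_A = m/(m+e) = 0.162/0.5330 = 0.3039.
B: p*_B = 0.180/0.4280 = 0.4206.
p*_A − p*_B = 0.3039 − 0.4206 = -0.1166.

-0.117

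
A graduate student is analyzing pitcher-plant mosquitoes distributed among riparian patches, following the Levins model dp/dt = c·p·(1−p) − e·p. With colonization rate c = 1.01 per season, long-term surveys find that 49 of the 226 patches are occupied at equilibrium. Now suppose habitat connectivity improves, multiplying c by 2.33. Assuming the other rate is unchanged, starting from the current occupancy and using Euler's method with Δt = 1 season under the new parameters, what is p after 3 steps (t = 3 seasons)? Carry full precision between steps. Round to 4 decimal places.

Observed p* = 49/226 = 0.21681.
Balance c(1−p*) = e gives e = 1.01×(1 − 0.21681) = 0.79102.
Starting from p₀ = 0.21681; update p ← p + (dp/dt)·Δt with the new parameters.
p: 0.21681 → 0.44491  (Δp = +0.22810)
p: 0.44491 → 0.67416  (Δp = +0.22925)
p: 0.67416 → 0.65783  (Δp = -0.01633)

0.6578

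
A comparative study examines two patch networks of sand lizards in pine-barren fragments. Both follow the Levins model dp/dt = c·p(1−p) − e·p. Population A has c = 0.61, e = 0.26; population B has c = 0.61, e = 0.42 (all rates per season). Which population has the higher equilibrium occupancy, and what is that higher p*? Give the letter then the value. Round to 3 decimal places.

A: p*_A = 1 − 0.26/0.61 = 0.5738.
B: p*_B = 1 − 0.42/0.61 = 0.3115.
A is higher at 0.5738.

A, 0.574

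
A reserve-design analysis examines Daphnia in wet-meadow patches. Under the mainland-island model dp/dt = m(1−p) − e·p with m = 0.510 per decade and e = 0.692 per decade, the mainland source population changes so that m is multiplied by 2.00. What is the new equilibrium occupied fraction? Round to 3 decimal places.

Before: p* = 0.510/(0.510+0.692) = 0.4243.
After: m = 1.02, e = 0.692; p* = 1.02/1.7120 = 0.5958.

0.596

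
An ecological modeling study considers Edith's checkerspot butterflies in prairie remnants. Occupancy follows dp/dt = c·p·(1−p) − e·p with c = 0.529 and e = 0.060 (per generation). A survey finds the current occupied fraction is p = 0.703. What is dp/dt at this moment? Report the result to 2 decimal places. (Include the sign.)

Colonization term: c·p·(1−p) = 0.529×0.703×0.2970 = 0.11045.
Extinction term: e·p = 0.04218.
dp/dt = 0.11045 − 0.04218 = 0.06827.

0.07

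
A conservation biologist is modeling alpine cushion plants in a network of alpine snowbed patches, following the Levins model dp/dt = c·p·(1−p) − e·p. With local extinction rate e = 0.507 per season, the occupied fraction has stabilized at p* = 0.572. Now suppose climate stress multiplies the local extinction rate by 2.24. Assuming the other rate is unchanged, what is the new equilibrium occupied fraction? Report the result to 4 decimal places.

Balance c(1−p*) = e gives c = e/(1 − 0.57200) = 0.507/0.42800 = 1.18458.
New p* = 1 − e/c = 1 − 1.13568/1.18458 = 0.04128.

0.0413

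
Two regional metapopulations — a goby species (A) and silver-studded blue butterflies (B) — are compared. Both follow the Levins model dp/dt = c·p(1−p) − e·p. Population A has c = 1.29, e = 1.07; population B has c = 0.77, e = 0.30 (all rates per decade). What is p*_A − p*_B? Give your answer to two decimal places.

-0.44

A: p*_A = 1 − 1.07/1.29 = 0.1705.
B: p*_B = 1 − 0.30/0.77 = 0.6104.
p*_A − p*_B = 0.1705 − 0.6104 = -0.4398.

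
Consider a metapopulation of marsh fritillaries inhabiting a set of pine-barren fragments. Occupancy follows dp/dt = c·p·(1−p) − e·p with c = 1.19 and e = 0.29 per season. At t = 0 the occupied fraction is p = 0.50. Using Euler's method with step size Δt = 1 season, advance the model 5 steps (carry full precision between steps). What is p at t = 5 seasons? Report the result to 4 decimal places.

Update rule: p ← p + [c·p·(1−p) − e·p]·Δt with Δt = 1.
step 1: Δp = +0.15250, p = 0.65250
step 2: Δp = +0.08060, p = 0.73310
step 3: Δp = +0.02024, p = 0.75334
step 4: Δp = +0.00265, p = 0.75600
step 5: Δp = +0.00028, p = 0.75627

0.7563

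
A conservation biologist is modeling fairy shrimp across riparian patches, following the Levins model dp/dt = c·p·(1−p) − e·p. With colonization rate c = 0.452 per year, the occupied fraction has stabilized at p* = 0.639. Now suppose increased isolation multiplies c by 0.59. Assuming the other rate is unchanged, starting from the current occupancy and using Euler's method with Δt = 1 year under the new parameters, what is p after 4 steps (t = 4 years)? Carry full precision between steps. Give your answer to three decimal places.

0.516

Balance c(1−p*) = e gives e = 0.452×(1 − 0.63900) = 0.16317.
Starting from p₀ = 0.63900; update p ← p + (dp/dt)·Δt with the new parameters.
  1  |  dp/dt·Δt = -0.042749  |  p_1 = 0.596251
  2  |  dp/dt·Δt = -0.033092  |  p_2 = 0.563159
  3  |  dp/dt·Δt = -0.026286  |  p_3 = 0.536873
  4  |  dp/dt·Δt = -0.021295  |  p_4 = 0.515578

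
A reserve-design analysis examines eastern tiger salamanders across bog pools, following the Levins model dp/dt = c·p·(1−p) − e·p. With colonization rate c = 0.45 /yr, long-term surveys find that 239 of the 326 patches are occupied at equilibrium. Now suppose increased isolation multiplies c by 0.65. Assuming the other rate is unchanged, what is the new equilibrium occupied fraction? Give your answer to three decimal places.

0.589

Observed p* = 239/326 = 0.73313.
Balance c(1−p*) = e gives e = 0.45×(1 − 0.73313) = 0.12009.
New p* = 1 − e/c = 1 − 0.12009/0.29250 = 0.58944.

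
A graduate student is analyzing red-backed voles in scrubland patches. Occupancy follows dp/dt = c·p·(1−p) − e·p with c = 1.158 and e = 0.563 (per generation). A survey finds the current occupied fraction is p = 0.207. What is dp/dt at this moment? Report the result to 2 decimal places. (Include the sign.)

0.07

Colonization term: c·p·(1−p) = 1.158×0.207×0.7930 = 0.19009.
Extinction term: e·p = 0.11654.
dp/dt = 0.19009 − 0.11654 = 0.07355.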